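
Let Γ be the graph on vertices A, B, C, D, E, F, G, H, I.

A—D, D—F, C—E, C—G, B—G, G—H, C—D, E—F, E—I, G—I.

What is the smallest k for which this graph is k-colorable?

B and G are adjacent, so at least 2 colors are needed.
2 colors suffice: color 1 → {D, E, G}; color 2 → {A, B, C, F, H, I}. Every edge joins two different colors.

2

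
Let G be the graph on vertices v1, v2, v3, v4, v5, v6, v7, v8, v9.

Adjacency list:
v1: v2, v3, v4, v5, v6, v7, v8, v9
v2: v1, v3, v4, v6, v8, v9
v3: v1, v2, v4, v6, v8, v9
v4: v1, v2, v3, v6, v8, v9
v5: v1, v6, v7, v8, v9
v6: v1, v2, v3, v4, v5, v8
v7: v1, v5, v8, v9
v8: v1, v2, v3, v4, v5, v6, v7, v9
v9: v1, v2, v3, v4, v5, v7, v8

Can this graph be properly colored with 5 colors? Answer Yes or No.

No

v1, v2, v3, v4, v8, v9 are mutually adjacent (a clique of size 6), so at least 6 colors are needed.
So 5 colors are not enough.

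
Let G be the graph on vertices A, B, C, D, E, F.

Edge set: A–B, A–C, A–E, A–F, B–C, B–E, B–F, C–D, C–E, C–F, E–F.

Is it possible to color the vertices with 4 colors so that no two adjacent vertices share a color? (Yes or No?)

No

A, B, C, E, F are pairwise adjacent (a clique of size 5), so at least 5 colors are needed.
So 4 colors are not enough.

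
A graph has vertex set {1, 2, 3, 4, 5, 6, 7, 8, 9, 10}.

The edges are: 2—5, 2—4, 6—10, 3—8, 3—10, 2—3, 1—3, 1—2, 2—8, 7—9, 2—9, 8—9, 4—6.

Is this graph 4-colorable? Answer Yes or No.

Yes

The chromatic number is 3. 2, 8, 9 are pairwise adjacent, so at least 3 colors are needed.
3 colors suffice: color red → {2, 6, 7}; color blue → {3, 4, 5, 9}; color green → {1, 8, 10}.
Since 4 ≥ 3, a proper 4-coloring certainly exists.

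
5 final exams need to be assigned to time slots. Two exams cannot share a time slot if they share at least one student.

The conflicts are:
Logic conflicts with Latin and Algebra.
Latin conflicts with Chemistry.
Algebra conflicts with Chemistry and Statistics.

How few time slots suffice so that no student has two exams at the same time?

Algebra and Statistics conflict, so at least 2 time slots are needed.
Using 2 time slots: Logic=2, Latin=1, Algebra=1, Chemistry=2, Statistics=2. No two conflicting exams share a time slot.

2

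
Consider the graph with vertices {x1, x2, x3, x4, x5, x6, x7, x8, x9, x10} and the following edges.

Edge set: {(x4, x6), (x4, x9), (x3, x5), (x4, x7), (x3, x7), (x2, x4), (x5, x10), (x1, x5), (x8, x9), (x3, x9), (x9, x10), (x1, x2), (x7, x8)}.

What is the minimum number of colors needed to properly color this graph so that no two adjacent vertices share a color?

x5 and x10 are adjacent, so at least 2 colors are needed.
2 colors suffice: color red → {x1, x3, x4, x8, x10}; color blue → {x2, x5, x6, x7, x9}. Every edge joins two different colors.

2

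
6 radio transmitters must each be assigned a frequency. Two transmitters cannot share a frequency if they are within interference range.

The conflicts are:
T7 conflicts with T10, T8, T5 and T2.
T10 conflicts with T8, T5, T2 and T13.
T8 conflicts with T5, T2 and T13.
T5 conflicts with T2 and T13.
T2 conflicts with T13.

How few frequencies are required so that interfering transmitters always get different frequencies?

T10, T8, T5, T2, T13 pairwise conflict, so at least 5 frequencies are needed.
Using 5 frequencies: T7=5, T10=1, T8=4, T5=2, T2=3, T13=5. Every pair that conflicts lands in different frequencies.

5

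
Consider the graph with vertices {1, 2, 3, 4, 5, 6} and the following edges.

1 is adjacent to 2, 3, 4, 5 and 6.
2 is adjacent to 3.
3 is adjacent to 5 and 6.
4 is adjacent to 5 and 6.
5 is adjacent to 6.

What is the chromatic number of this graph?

4

1, 4, 5, 6 are mutually adjacent (a clique of size 4), so at least 4 colors are needed.
A valid assignment using 4 colors: 1=red, 2=blue, 3=yellow, 4=yellow, 5=blue, 6=green. No two adjacent vertices share a color.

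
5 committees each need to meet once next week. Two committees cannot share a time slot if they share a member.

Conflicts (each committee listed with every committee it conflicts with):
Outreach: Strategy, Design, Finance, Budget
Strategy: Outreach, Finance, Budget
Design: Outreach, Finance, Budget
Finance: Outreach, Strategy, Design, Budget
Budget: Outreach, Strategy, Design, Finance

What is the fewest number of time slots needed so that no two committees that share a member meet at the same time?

Outreach, Design, Finance, Budget pairwise conflict, so at least 4 time slots are needed.
4 time slots suffice: time slot 1 → {Budget}; time slot 2 → {Finance}; time slot 3 → {Outreach}; time slot 4 → {Strategy, Design}. Every pair that conflicts lands in different time slots.

4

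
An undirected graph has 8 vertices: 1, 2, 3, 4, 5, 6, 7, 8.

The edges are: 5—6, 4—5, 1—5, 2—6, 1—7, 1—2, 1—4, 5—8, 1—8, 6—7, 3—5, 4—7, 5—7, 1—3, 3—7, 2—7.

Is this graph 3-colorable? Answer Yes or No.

1, 3, 5, 7 are pairwise adjacent (a clique of size 4), so at least 4 colors are needed.
So 3 colors are not enough.

No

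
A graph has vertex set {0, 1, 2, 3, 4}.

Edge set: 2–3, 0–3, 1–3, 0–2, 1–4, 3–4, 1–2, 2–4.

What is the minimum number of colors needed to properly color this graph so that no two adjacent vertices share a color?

1, 2, 3, 4 form a clique, so at least 4 colors are needed.
One proper 4-coloring: 0=c, 1=d, 2=b, 3=a, 4=c. No two adjacent vertices share a color.

4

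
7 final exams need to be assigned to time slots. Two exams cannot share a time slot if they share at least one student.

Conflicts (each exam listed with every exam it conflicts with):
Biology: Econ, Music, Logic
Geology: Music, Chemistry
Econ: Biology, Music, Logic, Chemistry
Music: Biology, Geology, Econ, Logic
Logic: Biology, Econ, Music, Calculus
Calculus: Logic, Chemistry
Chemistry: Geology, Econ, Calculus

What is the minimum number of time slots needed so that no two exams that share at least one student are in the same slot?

Biology, Econ, Music, Logic all conflict with each other, so at least 4 time slots are needed.
4 time slots suffice: time slot 1 → {Music, Chemistry}; time slot 2 → {Geology, Econ, Calculus}; time slot 3 → {Logic}; time slot 4 → {Biology}. Each listed conflict is separated.

4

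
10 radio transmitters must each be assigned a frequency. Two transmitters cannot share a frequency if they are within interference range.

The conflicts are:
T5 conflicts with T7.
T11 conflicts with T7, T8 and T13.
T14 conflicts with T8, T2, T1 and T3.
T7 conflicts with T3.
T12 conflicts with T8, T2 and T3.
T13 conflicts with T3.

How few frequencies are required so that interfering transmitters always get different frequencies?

The cycle T7-T3-T14-T8-T11-T7 has odd length 5, so it cannot be 2-colored; at least 3 frequencies are needed.
Using 3 frequencies: T5=2, T11=2, T14=1, T7=1, T12=1, T8=3, T2=2, T13=1, T1=2, T3=2. No two conflicting transmitters share a frequency.

3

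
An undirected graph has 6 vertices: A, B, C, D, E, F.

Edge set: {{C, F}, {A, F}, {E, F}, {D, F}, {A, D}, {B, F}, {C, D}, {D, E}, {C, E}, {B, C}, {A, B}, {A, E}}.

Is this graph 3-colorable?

A, D, E, F form a clique, so at least 4 colors are needed.
So 3 colors are not enough.

No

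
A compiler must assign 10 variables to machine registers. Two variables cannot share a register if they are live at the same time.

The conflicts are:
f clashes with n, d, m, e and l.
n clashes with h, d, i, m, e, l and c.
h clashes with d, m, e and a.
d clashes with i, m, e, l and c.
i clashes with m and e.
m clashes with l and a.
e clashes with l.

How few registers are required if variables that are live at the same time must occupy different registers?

5

f, n, d, e, l are mutually in conflict, so at least 5 registers are needed.
5 registers suffice: register 1 → {d, a}; register 2 → {n}; register 3 → {m, e, c}; register 4 → {h, i, l}; register 5 → {f}. Every pair that conflicts lands in different registers.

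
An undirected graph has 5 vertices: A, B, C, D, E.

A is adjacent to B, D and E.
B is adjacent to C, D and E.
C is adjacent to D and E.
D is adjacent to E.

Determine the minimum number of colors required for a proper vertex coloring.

4

A, B, D, E are mutually adjacent (a clique of size 4), so at least 4 colors are needed.
One proper 4-coloring: A=4, B=1, C=4, D=2, E=3. Every edge joins two different colors.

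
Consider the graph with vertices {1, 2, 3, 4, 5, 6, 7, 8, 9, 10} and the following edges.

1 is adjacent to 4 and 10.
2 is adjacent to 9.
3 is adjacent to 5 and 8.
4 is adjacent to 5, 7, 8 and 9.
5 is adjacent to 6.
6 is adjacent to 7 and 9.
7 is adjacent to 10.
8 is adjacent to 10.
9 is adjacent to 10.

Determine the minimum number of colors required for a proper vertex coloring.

2 and 9 are adjacent, so at least 2 colors are needed.
2 colors suffice: color a → {2, 3, 4, 6, 10}; color b → {1, 5, 7, 8, 9}. Every edge joins two different colors.

2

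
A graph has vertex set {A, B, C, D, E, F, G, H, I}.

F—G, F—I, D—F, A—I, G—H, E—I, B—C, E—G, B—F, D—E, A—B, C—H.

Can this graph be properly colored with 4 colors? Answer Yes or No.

Yes

The chromatic number is 3. The cycle C-H-G-F-B-C has odd length 5, so it cannot be 2-colored; at least 3 colors are needed.
One proper 3-coloring: A=red, B=blue, C=red, D=blue, E=red, F=red, G=blue, H=green, I=blue.
Since 4 ≥ 3, a proper 4-coloring certainly exists.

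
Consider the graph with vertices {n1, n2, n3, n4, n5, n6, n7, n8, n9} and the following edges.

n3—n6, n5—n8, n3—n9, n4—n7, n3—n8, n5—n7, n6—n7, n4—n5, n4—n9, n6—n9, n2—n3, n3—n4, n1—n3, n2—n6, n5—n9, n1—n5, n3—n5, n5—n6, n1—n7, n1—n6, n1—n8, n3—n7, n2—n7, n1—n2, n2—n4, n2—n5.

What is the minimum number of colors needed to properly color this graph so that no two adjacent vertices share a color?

6

n1, n2, n3, n5, n6, n7 are pairwise adjacent (a clique of size 6), so at least 6 colors are needed.
6 colors suffice: n1=4, n2=5, n3=2, n4=3, n5=1, n6=3, n7=6, n8=3, n9=4. Every edge joins two different colors.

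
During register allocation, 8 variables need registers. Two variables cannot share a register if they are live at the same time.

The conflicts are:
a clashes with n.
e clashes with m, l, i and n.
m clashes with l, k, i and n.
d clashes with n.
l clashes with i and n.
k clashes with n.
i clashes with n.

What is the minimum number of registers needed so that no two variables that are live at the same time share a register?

5

e, m, l, i, n all conflict with each other, so at least 5 registers are needed.
5 registers suffice: register 1 → {n}; register 2 → {a, m, d}; register 3 → {l, k}; register 4 → {i}; register 5 → {e}. No two conflicting variables share a register.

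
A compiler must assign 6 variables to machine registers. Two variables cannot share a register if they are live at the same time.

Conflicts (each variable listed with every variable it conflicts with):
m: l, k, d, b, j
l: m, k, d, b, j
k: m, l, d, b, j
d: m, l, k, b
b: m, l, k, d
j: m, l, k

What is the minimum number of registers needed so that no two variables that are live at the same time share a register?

5

m, l, k, d, b pairwise conflict, so at least 5 registers are needed.
5 registers suffice: m=1, l=3, k=2, d=4, b=5, j=4. Every pair that conflicts lands in different registers.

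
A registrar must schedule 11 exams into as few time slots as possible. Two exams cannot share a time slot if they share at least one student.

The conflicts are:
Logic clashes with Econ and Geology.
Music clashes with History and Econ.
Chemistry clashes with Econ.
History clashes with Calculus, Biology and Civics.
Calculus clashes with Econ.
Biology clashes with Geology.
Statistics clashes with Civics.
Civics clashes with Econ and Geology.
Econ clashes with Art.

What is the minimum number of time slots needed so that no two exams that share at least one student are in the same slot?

Biology and Geology conflict, so at least 2 time slots are needed.
A valid assignment using 2 time slots: Logic=2, Music=2, Chemistry=2, History=1, Calculus=2, Biology=2, Statistics=1, Civics=2, Econ=1, Geology=1, Art=2. Every pair that conflicts lands in different time slots.

2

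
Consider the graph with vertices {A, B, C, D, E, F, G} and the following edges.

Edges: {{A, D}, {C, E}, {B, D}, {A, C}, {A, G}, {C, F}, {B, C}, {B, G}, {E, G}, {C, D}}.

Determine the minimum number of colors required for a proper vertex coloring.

3

A, C, D form a triangle, so at least 3 colors are needed.
A valid assignment using 3 colors: A=3, B=3, C=1, D=2, E=2, F=2, G=1. Every edge joins two different colors.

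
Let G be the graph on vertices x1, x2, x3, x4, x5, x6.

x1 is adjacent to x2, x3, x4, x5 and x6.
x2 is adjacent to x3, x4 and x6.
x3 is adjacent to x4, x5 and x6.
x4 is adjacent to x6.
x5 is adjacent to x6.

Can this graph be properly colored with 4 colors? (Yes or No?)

No

x1, x2, x3, x4, x6 form a clique, so at least 5 colors are needed.
So 4 colors are not enough.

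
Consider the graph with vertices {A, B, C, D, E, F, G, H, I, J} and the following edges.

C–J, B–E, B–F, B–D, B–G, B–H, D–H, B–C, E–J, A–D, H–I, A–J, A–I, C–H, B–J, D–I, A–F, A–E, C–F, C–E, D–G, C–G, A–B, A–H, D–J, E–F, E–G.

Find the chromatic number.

4

B, C, E, F are mutually adjacent (a clique of size 4), so at least 4 colors are needed.
One proper 4-coloring: A=2, B=1, C=2, D=3, E=3, F=4, G=4, H=4, I=1, J=4. No two adjacent vertices share a color.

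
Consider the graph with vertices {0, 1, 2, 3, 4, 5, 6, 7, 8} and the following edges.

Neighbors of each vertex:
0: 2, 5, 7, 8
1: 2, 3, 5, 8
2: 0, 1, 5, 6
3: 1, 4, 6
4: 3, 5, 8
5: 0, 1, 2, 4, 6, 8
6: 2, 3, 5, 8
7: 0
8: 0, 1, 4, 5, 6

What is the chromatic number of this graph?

0, 2, 5 are mutually adjacent, so at least 3 colors are needed.
A valid assignment using 3 colors: 0=c, 1=c, 2=b, 3=a, 4=c, 5=a, 6=c, 7=a, 8=b. Every edge joins two different colors.

3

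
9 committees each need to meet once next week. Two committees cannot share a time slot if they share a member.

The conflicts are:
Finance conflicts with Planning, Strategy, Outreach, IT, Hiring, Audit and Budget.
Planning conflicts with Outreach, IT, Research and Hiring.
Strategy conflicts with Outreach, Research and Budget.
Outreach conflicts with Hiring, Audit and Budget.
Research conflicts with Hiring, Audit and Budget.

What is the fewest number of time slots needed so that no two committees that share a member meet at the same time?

4

Finance, Planning, Outreach, Hiring all conflict with each other, so at least 4 time slots are needed.
4 time slots suffice: time slot 1 → {Finance, Research}; time slot 2 → {Outreach, IT}; time slot 3 → {Planning, Strategy, Audit}; time slot 4 → {Hiring, Budget}. Each listed conflict is separated.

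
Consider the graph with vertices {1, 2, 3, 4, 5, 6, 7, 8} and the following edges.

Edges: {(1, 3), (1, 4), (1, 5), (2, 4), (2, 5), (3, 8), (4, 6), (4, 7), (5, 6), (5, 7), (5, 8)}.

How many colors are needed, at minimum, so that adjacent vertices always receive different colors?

1 and 4 are adjacent, so at least 2 colors are needed.
One proper 2-coloring: 1=b, 2=b, 3=a, 4=a, 5=a, 6=b, 7=b, 8=b. No two adjacent vertices share a color.

2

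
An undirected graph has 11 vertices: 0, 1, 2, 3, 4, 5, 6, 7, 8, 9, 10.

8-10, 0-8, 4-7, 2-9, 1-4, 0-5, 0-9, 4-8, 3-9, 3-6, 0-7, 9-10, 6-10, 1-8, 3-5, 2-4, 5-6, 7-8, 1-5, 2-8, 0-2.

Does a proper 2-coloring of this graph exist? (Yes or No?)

4, 7, 8 form a triangle, so at least 3 colors are needed.
So 2 colors are not enough.

No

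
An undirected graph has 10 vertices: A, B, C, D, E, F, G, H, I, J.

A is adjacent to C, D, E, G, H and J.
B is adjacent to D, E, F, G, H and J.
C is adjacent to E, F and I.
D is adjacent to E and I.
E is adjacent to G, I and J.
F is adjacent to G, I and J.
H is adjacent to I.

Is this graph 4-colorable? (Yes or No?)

The chromatic number is 3. B, F, G are pairwise adjacent, so at least 3 colors are needed.
3 colors suffice: A=2, B=2, C=3, D=3, E=1, F=1, G=3, H=1, I=2, J=3.
Since 4 ≥ 3, a proper 4-coloring certainly exists.

Yes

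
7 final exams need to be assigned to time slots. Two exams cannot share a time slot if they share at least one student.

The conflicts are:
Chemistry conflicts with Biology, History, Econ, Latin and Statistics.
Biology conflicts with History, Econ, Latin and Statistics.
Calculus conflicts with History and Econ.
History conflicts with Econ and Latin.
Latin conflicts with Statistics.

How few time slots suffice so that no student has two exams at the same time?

4

Chemistry, Biology, History, Econ all conflict with each other, so at least 4 time slots are needed.
4 time slots suffice: time slot 1 → {Biology, Calculus}; time slot 2 → {History, Statistics}; time slot 3 → {Chemistry}; time slot 4 → {Econ, Latin}. Each listed conflict is separated.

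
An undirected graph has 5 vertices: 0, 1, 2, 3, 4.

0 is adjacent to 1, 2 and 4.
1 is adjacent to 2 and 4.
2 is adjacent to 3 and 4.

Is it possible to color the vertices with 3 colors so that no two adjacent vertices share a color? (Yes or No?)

0, 1, 2, 4 are mutually adjacent (a clique of size 4), so at least 4 colors are needed.
So 3 colors are not enough.

No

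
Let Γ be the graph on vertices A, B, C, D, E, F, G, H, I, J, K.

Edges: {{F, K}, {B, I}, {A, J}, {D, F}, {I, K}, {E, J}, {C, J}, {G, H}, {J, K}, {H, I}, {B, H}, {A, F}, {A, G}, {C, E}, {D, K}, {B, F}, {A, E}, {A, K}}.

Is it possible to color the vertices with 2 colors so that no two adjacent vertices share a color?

D, F, K are pairwise adjacent, so at least 3 colors are needed.
So 2 colors are not enough.

No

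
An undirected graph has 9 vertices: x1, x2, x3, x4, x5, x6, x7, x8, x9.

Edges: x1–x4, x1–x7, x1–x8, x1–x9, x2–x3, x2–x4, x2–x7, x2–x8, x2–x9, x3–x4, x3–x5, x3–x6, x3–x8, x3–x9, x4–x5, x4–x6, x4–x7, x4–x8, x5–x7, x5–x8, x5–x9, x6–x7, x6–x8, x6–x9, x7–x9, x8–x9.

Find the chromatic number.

4

x2, x3, x4, x8 form a clique, so at least 4 colors are needed.
4 colors suffice: color 1 → {x7, x8}; color 2 → {x4, x9}; color 3 → {x1, x3}; color 4 → {x2, x5, x6}. Every edge joins two different colors.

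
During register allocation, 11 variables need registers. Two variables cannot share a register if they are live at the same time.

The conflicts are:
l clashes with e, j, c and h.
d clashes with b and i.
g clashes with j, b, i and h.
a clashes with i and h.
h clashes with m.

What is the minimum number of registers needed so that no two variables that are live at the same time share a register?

2

l and c conflict, so at least 2 registers are needed.
2 registers suffice: register 1 → {l, d, g, a, m}; register 2 → {e, j, b, i, c, h}. No two conflicting variables share a register.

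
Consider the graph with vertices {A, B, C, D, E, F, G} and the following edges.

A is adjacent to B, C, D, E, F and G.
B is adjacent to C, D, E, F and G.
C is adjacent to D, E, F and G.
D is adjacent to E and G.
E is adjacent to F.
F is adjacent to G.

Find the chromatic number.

5

A, B, C, E, F form a clique, so at least 5 colors are needed.
5 colors suffice: color red → {A}; color blue → {C}; color green → {B}; color yellow → {E, G}; color purple → {D, F}. No two adjacent vertices share a color.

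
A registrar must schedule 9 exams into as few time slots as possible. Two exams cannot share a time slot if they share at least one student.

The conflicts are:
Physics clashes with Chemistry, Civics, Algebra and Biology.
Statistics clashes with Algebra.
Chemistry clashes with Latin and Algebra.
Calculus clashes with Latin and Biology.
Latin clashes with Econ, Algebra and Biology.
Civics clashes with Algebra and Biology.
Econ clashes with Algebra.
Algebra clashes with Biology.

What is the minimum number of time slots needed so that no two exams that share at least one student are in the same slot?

4

Physics, Civics, Algebra, Biology pairwise conflict, so at least 4 time slots are needed.
4 time slots suffice: time slot 1 → {Calculus, Algebra}; time slot 2 → {Physics, Statistics, Latin}; time slot 3 → {Chemistry, Econ, Biology}; time slot 4 → {Civics}. Every pair that conflicts lands in different time slots.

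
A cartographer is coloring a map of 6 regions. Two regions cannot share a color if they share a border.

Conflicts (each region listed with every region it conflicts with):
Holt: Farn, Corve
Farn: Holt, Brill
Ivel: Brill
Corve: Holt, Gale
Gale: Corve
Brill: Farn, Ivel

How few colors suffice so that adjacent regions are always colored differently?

2

Corve and Gale conflict, so at least 2 colors are needed.
A valid assignment using 2 colors: Holt=2, Farn=1, Ivel=1, Corve=1, Gale=2, Brill=2. Every pair that conflicts lands in different colors.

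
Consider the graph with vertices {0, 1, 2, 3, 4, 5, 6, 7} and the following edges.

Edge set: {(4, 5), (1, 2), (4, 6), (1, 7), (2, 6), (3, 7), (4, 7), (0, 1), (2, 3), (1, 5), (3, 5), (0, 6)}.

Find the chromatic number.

The cycle 4-7-1-0-6-4 has odd length 5, so it cannot be 2-colored; at least 3 colors are needed.
3 colors suffice: color red → {1, 3, 6}; color blue → {0, 2, 5, 7}; color green → {4}. No two adjacent vertices share a color.

3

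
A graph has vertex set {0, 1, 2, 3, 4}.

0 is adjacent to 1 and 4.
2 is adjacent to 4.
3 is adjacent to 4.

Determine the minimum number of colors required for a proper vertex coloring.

2

0 and 4 are adjacent, so at least 2 colors are needed.
2 colors suffice: color a → {1, 4}; color b → {0, 2, 3}. No two adjacent vertices share a color.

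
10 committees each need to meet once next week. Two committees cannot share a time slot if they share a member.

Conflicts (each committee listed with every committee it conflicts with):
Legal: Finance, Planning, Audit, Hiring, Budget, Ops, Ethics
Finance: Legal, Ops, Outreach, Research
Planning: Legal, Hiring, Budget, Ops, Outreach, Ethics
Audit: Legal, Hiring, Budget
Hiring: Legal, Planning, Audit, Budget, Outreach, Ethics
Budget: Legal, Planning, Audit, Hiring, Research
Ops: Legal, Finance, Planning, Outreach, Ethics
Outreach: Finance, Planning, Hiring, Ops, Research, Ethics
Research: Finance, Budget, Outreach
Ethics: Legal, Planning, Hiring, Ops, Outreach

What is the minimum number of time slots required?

4

Legal, Planning, Hiring, Ethics all conflict with each other, so at least 4 time slots are needed.
A valid assignment using 4 time slots: Legal=1, Finance=2, Planning=2, Audit=2, Hiring=3, Budget=4, Ops=3, Outreach=1, Research=3, Ethics=4. Every pair that conflicts lands in different time slots.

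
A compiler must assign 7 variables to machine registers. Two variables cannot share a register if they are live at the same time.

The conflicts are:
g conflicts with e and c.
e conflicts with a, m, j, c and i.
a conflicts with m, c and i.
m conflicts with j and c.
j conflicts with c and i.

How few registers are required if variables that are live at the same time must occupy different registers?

4

e, a, m, c are mutually in conflict, so at least 4 registers are needed.
4 registers suffice: register 1 → {e}; register 2 → {c, i}; register 3 → {g, a, j}; register 4 → {m}. Each listed conflict is separated.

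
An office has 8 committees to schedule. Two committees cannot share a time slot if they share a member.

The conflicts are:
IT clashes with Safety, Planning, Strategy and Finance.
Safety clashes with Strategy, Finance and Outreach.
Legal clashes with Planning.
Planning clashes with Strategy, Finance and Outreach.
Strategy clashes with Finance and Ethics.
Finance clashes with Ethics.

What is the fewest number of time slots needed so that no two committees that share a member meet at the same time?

IT, Safety, Strategy, Finance pairwise conflict, so at least 4 time slots are needed.
4 time slots suffice: time slot 1 → {Legal, Strategy, Outreach}; time slot 2 → {Finance}; time slot 3 → {Safety, Planning, Ethics}; time slot 4 → {IT}. Each listed conflict is separated.

4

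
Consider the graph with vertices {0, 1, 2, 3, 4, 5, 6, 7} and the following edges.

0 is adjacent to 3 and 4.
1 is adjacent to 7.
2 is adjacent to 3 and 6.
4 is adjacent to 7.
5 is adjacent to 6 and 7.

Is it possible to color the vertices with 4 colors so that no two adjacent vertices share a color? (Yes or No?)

Yes

The chromatic number is 3. The cycle 7-5-6-2-3-0-4-7 has odd length 7, so it cannot be 2-colored; at least 3 colors are needed.
3 colors suffice: 0=red, 1=blue, 2=red, 3=blue, 4=blue, 5=blue, 6=green, 7=red.
Since 4 ≥ 3, a proper 4-coloring certainly exists.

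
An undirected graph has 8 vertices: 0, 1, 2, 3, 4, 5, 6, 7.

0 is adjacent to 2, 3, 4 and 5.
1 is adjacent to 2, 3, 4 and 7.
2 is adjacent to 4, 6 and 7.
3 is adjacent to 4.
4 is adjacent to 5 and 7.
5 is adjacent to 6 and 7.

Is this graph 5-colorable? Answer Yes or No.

The chromatic number is 4. 1, 2, 4, 7 form a clique, so at least 4 colors are needed.
A valid assignment using 4 colors: 0=c, 1=c, 2=b, 3=b, 4=a, 5=b, 6=a, 7=d.
Since 5 ≥ 4, a proper 5-coloring certainly exists.

Yes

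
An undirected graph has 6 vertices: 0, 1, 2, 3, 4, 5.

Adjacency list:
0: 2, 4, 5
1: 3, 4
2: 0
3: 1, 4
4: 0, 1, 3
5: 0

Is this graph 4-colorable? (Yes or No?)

Yes

The chromatic number is 3. 1, 3, 4 form a triangle, so at least 3 colors are needed.
3 colors suffice: color red → {0, 3}; color blue → {2, 4, 5}; color green → {1}.
Since 4 ≥ 3, a proper 4-coloring certainly exists.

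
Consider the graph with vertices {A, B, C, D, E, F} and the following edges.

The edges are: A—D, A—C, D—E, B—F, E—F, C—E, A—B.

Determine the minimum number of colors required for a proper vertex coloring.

3

The cycle B-A-D-E-F-B has odd length 5, so it cannot be 2-colored; at least 3 colors are needed.
3 colors suffice: color red → {A, E}; color blue → {C, D, F}; color green → {B}. No two adjacent vertices share a color.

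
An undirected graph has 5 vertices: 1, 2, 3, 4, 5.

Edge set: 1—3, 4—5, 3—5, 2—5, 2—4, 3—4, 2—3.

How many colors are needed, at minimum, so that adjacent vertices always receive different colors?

2, 3, 4, 5 are mutually adjacent (a clique of size 4), so at least 4 colors are needed.
A valid assignment using 4 colors: 1=blue, 2=blue, 3=red, 4=yellow, 5=green. No two adjacent vertices share a color.

4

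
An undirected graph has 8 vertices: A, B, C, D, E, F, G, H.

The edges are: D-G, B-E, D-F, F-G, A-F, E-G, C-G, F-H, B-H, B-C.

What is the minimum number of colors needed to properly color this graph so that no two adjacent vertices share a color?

3

D, F, G are pairwise adjacent, so at least 3 colors are needed.
3 colors suffice: color red → {A, B, G}; color blue → {C, E, F}; color green → {D, H}. No two adjacent vertices share a color.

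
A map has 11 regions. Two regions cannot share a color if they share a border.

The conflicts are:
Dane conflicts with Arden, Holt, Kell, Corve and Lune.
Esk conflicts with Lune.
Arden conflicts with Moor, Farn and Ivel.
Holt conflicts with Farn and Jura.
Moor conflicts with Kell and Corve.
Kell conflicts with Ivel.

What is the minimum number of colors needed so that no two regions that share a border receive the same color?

2

Moor and Corve conflict, so at least 2 colors are needed.
2 colors suffice: color 1 → {Dane, Esk, Moor, Farn, Jura, Ivel}; color 2 → {Arden, Holt, Kell, Corve, Lune}. Each listed conflict is separated.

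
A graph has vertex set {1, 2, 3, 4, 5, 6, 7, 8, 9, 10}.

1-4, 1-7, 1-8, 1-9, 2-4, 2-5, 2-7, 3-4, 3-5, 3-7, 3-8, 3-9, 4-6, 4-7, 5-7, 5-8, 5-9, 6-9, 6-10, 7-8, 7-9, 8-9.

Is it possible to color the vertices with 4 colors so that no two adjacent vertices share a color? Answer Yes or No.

3, 5, 7, 8, 9 form a clique, so at least 5 colors are needed.
So 4 colors are not enough.

No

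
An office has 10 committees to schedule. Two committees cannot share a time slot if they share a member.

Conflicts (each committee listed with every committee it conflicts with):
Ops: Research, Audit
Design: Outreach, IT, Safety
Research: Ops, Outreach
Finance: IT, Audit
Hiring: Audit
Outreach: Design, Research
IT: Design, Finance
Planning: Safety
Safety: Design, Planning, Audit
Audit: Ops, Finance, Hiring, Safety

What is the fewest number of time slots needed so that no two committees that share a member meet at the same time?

3

The cycle Audit-Safety-Design-IT-Finance-Audit has odd length 5, so it cannot be 2-colored; at least 3 time slots are needed.
3 time slots suffice: time slot 1 → {Design, Research, Planning, Audit}; time slot 2 → {Ops, Finance, Hiring, Outreach, Safety}; time slot 3 → {IT}. Every pair that conflicts lands in different time slots.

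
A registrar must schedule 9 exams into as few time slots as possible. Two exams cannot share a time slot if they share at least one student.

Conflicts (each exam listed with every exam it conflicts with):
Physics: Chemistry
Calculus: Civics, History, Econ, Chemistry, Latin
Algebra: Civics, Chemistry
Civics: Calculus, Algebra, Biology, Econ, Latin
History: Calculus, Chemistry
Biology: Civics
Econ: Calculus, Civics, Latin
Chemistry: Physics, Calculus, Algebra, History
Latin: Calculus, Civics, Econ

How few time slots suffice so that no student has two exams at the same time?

4

Calculus, Civics, Econ, Latin are mutually in conflict, so at least 4 time slots are needed.
A valid assignment using 4 time slots: Physics=1, Calculus=1, Algebra=1, Civics=2, History=3, Biology=1, Econ=4, Chemistry=2, Latin=3. Every pair that conflicts lands in different time slots.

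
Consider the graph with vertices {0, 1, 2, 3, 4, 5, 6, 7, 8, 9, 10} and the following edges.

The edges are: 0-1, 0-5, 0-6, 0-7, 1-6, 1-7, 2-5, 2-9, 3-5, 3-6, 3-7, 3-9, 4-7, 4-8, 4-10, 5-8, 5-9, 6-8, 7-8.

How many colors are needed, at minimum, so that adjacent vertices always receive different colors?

0, 1, 7 are pairwise adjacent, so at least 3 colors are needed.
3 colors suffice: 0=b, 1=c, 2=b, 3=b, 4=c, 5=a, 6=a, 7=a, 8=b, 9=c, 10=a. No two adjacent vertices share a color.

3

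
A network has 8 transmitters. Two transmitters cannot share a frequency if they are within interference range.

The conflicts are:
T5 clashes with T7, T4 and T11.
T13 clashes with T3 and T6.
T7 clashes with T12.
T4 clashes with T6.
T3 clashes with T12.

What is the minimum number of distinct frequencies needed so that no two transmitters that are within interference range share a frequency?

The cycle T12-T7-T5-T4-T6-T13-T3-T12 has odd length 7, so it cannot be 2-colored; at least 3 frequencies are needed.
3 frequencies suffice: frequency 1 → {T5, T13, T12}; frequency 2 → {T7, T4, T3, T11}; frequency 3 → {T6}. Every pair that conflicts lands in different frequencies.

3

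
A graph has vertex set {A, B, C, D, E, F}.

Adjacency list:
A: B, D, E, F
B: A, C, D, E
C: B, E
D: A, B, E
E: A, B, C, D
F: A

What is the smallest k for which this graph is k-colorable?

A, B, D, E form a clique, so at least 4 colors are needed.
4 colors suffice: color 1 → {B, F}; color 2 → {A, C}; color 3 → {E}; color 4 → {D}. Each edge has distinct colors on its endpoints.

4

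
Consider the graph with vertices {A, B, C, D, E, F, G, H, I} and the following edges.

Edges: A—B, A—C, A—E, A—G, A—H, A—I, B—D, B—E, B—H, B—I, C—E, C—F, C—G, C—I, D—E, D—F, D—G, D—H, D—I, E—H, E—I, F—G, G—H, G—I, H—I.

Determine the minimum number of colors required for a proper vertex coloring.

5

A, B, E, H, I form a clique, so at least 5 colors are needed.
5 colors suffice: color 1 → {F, I}; color 2 → {A, D}; color 3 → {C, H}; color 4 → {E, G}; color 5 → {B}. Every edge joins two different colors.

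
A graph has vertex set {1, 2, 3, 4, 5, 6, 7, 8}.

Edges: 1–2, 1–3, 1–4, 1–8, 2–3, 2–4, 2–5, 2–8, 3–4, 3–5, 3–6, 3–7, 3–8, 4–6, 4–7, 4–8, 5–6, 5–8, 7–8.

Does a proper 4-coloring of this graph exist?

No

1, 2, 3, 4, 8 are mutually adjacent (a clique of size 5), so at least 5 colors are needed.
So 4 colors are not enough.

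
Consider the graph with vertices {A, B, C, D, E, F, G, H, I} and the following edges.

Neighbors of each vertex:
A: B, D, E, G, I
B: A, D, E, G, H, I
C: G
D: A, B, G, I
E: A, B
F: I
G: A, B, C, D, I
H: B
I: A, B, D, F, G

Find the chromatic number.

5

A, B, D, G, I form a clique, so at least 5 colors are needed.
5 colors suffice: A=2, B=1, C=1, D=5, E=3, F=1, G=4, H=2, I=3. Each edge has distinct colors on its endpoints.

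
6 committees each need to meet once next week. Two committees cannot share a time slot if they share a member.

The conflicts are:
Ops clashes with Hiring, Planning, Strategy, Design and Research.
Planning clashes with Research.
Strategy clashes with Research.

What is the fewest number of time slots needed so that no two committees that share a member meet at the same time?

3

Ops, Strategy, Research all conflict with each other, so at least 3 time slots are needed.
Using 3 time slots: Ops=1, Hiring=2, Planning=3, Strategy=3, Design=2, Research=2. Each listed conflict is separated.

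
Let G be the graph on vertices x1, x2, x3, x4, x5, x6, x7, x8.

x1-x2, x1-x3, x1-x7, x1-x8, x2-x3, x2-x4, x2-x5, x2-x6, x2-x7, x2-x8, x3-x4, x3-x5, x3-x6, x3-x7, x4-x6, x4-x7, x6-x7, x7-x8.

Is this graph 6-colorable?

The chromatic number is 5. x2, x3, x4, x6, x7 are mutually adjacent (a clique of size 5), so at least 5 colors are needed.
One proper 5-coloring: x1=4, x2=1, x3=3, x4=5, x5=2, x6=4, x7=2, x8=3.
Since 6 ≥ 5, a proper 6-coloring certainly exists.

Yes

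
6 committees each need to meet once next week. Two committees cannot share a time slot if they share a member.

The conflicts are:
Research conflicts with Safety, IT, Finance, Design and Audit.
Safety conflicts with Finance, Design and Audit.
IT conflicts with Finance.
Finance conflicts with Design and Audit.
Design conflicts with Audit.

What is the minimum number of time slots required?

Research, Safety, Finance, Design, Audit pairwise conflict, so at least 5 time slots are needed.
Using 5 time slots: Research=2, Safety=3, IT=3, Finance=1, Design=4, Audit=5. Each listed conflict is separated.

5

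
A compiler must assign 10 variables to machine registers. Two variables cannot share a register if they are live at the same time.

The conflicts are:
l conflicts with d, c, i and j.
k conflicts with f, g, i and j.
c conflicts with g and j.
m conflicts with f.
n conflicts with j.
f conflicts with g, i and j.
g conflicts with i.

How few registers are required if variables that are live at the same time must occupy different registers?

4

k, f, g, i pairwise conflict, so at least 4 registers are needed.
4 registers suffice: register 1 → {d, m, g, j}; register 2 → {l, n, f}; register 3 → {k, c}; register 4 → {i}. Each listed conflict is separated.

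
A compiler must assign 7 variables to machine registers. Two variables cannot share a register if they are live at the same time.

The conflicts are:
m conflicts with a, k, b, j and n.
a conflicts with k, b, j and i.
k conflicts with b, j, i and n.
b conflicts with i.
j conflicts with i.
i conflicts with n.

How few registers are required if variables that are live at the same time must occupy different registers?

4

a, k, j, i pairwise conflict, so at least 4 registers are needed.
4 registers suffice: register 1 → {k}; register 2 → {m, i}; register 3 → {a, n}; register 4 → {b, j}. No two conflicting variables share a register.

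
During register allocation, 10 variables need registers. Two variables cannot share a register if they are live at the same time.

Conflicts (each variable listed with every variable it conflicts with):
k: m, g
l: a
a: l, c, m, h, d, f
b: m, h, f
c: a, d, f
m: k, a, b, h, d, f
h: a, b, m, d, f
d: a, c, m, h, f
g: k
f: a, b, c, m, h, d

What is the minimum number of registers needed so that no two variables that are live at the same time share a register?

a, m, h, d, f are mutually in conflict, so at least 5 registers are needed.
5 registers suffice: register 1 → {k, l, f}; register 2 → {c, m, g}; register 3 → {a, b}; register 4 → {h}; register 5 → {d}. Each listed conflict is separated.

5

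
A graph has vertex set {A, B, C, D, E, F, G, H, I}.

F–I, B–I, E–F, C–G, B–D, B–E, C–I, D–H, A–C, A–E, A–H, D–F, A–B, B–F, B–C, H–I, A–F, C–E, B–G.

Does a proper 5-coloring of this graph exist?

Yes

The chromatic number is 4. A, B, E, F are pairwise adjacent (a clique of size 4), so at least 4 colors are needed.
4 colors suffice: color red → {B, H}; color blue → {A, D, G, I}; color green → {C, F}; color yellow → {E}.
Since 5 ≥ 4, a proper 5-coloring certainly exists.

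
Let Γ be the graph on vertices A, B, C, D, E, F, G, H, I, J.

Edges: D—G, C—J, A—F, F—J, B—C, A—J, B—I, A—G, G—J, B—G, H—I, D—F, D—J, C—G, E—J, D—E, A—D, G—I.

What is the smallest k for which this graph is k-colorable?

4

A, D, F, J are mutually adjacent (a clique of size 4), so at least 4 colors are needed.
4 colors suffice: A=4, B=3, C=4, D=3, E=2, F=2, G=2, H=2, I=1, J=1. Each edge has distinct colors on its endpoints.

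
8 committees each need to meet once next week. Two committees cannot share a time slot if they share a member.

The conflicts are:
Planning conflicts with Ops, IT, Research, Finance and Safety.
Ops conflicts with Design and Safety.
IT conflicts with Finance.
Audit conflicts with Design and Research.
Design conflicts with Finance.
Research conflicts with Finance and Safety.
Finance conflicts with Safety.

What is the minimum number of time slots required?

Planning, Research, Finance, Safety all conflict with each other, so at least 4 time slots are needed.
4 time slots suffice: time slot 1 → {Ops, Audit, Finance}; time slot 2 → {Planning, Design}; time slot 3 → {IT, Research}; time slot 4 → {Safety}. Every pair that conflicts lands in different time slots.

4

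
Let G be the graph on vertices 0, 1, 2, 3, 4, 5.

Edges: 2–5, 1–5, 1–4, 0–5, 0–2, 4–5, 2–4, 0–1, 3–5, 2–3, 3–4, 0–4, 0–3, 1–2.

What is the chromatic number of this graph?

0, 2, 3, 4, 5 form a clique, so at least 5 colors are needed.
5 colors suffice: color a → {2}; color b → {4}; color c → {5}; color d → {0}; color e → {1, 3}. Every edge joins two different colors.

5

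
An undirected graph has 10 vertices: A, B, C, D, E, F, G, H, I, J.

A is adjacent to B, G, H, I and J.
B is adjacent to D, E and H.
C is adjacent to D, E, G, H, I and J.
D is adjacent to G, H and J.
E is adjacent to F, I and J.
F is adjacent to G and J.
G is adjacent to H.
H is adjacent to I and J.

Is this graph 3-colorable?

No

C, D, G, H form a clique, so at least 4 colors are needed.
So 3 colors are not enough.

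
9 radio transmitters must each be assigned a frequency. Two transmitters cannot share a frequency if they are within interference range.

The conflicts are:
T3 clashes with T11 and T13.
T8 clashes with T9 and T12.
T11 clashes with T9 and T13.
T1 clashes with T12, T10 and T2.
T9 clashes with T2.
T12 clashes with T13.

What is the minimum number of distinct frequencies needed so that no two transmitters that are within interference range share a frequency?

3

T3, T11, T13 are mutually in conflict, so at least 3 frequencies are needed.
3 frequencies suffice: frequency 1 → {T1, T9, T13}; frequency 2 → {T11, T12, T10, T2}; frequency 3 → {T3, T8}. Every pair that conflicts lands in different frequencies.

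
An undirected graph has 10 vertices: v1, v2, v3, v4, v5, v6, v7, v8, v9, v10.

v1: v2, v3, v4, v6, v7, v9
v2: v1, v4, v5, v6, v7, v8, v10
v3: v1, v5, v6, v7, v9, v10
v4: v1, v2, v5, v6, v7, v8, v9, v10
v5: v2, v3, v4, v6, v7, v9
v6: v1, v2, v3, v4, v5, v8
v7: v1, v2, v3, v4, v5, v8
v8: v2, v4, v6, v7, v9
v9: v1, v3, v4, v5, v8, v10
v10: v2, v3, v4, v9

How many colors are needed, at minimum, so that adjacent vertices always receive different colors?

v2, v4, v5, v7 form a clique, so at least 4 colors are needed.
4 colors suffice: color 1 → {v3, v4}; color 2 → {v2, v9}; color 3 → {v1, v5, v8, v10}; color 4 → {v6, v7}. Each edge has distinct colors on its endpoints.

4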